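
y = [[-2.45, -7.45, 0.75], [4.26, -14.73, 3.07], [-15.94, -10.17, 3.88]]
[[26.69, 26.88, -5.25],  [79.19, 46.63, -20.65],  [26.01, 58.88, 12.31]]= y @ [[2.0, -1.17, -1.31], [-3.72, -2.96, 1.24], [5.17, 2.61, 1.04]]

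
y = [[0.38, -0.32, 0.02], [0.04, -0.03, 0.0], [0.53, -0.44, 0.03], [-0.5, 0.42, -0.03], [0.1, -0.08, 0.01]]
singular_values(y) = [1.08, 0.01, 0.0]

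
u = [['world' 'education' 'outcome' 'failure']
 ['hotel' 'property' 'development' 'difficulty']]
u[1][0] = 'hotel'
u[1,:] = ['hotel', 'property', 'development', 'difficulty']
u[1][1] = 'property'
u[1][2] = 'development'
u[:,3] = ['failure', 'difficulty']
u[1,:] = ['hotel', 'property', 'development', 'difficulty']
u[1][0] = 'hotel'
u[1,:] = ['hotel', 'property', 'development', 'difficulty']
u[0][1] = 'education'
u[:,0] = ['world', 'hotel']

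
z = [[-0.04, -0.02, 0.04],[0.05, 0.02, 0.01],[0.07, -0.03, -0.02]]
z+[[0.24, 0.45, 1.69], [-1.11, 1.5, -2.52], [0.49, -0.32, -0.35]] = [[0.2, 0.43, 1.73], [-1.06, 1.52, -2.51], [0.56, -0.35, -0.37]]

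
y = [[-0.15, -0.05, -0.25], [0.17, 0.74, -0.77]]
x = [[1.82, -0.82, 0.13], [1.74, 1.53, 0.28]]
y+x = [[1.67, -0.87, -0.12], [1.91, 2.27, -0.49]]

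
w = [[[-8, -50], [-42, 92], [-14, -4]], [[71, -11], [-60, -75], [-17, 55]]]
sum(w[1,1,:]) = -135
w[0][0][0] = -8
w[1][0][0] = 71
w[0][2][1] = -4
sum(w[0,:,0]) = -64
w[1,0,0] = 71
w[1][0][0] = 71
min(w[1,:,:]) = -75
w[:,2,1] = [-4, 55]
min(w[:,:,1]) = -75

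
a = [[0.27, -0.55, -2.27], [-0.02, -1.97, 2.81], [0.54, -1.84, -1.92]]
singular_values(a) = [4.12, 2.78, 0.08]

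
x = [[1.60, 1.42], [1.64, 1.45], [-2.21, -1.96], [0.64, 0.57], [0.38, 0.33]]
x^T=[[1.6,1.64,-2.21,0.64,0.38],[1.42,1.45,-1.96,0.57,0.33]]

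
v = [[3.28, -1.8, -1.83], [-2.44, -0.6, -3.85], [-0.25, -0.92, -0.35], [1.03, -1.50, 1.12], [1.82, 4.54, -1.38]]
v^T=[[3.28,  -2.44,  -0.25,  1.03,  1.82], [-1.8,  -0.6,  -0.92,  -1.50,  4.54], [-1.83,  -3.85,  -0.35,  1.12,  -1.38]]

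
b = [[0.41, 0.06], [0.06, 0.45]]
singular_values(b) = [0.49, 0.37]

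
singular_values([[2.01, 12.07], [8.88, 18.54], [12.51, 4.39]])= [25.55, 9.77]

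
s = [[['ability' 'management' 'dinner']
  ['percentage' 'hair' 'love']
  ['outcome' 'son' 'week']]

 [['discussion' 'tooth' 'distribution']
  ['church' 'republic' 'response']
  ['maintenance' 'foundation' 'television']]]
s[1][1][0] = 'church'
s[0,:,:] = [['ability', 'management', 'dinner'], ['percentage', 'hair', 'love'], ['outcome', 'son', 'week']]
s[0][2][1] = 'son'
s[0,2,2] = 'week'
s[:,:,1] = [['management', 'hair', 'son'], ['tooth', 'republic', 'foundation']]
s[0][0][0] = 'ability'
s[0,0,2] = 'dinner'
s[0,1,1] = 'hair'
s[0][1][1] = 'hair'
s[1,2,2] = 'television'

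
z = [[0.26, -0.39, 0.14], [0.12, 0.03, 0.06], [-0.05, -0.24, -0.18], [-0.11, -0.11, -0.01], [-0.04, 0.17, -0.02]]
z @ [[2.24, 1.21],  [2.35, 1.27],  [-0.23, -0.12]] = [[-0.37, -0.20], [0.33, 0.18], [-0.63, -0.34], [-0.5, -0.27], [0.31, 0.17]]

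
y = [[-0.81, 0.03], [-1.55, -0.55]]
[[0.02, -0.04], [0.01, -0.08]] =y @ [[-0.02, 0.05], [0.03, 0.01]]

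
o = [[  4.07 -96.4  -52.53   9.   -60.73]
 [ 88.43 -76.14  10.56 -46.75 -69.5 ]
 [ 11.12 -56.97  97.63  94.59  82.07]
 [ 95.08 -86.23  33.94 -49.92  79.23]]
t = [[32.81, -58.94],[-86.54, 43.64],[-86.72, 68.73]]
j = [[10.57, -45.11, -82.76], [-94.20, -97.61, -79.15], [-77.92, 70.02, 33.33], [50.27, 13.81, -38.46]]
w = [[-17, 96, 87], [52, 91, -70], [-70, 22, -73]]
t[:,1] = [-58.94, 43.64, 68.73]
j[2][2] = 33.33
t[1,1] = 43.64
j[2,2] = 33.33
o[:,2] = [-52.53, 10.56, 97.63, 33.94]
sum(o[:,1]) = -315.74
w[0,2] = 87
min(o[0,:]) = -96.4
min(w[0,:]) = -17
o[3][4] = 79.23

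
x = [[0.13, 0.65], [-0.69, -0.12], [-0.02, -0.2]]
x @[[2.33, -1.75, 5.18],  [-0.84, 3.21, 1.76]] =[[-0.24, 1.86, 1.82],[-1.51, 0.82, -3.79],[0.12, -0.61, -0.46]]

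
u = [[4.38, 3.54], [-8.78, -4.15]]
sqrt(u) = [[2.93,1.30], [-3.22,-0.2]]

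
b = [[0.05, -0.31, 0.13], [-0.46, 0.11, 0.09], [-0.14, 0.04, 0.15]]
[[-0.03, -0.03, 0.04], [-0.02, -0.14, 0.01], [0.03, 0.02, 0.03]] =b @ [[0.16,  0.49,  0.00], [0.23,  0.40,  -0.04], [0.28,  0.5,  0.21]]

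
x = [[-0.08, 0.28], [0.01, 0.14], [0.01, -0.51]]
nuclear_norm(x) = 0.67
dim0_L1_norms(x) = [0.1, 0.93]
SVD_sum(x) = [[-0.02, 0.28], [-0.01, 0.14], [0.04, -0.51]] + [[-0.06,-0.00], [0.02,0.0], [-0.03,-0.0]]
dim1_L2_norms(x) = [0.29, 0.14, 0.51]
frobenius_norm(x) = 0.60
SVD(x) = [[-0.48, 0.87], [-0.23, -0.30], [0.85, 0.40]] @ diag([0.6000228657972329, 0.06835613008703578]) @ [[0.07, -1.00], [-1.00, -0.07]]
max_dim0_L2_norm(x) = 0.6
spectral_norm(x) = 0.60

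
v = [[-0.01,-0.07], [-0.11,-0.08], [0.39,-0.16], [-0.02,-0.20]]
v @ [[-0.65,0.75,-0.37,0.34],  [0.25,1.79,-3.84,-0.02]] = [[-0.01, -0.13, 0.27, -0.00], [0.05, -0.23, 0.35, -0.04], [-0.29, 0.01, 0.47, 0.14], [-0.04, -0.37, 0.78, -0.00]]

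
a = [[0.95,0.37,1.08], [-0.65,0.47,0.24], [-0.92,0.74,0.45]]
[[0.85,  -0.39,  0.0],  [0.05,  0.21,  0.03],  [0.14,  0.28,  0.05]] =a@ [[0.24,-0.37,0.07], [0.17,-0.07,0.24], [0.52,-0.01,-0.14]]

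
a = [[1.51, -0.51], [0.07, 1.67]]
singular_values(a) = [1.85, 1.38]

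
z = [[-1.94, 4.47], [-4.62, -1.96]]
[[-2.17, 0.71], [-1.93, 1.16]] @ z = [[0.93, -11.09], [-1.62, -10.9]]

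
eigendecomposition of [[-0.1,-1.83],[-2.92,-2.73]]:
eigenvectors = [[0.81, 0.42], [-0.59, 0.91]]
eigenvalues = [1.24, -4.07]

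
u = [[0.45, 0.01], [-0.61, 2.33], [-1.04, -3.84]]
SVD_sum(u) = [[0.01, 0.07], [0.3, 2.21], [-0.53, -3.91]] + [[0.44,-0.06], [-0.91,0.12], [-0.51,0.07]]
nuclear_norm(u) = 5.67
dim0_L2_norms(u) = [1.29, 4.49]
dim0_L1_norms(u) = [2.1, 6.18]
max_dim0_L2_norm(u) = 4.49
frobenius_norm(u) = 4.67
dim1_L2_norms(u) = [0.45, 2.41, 3.98]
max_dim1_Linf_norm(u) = 3.84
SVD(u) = [[-0.02, 0.39], [-0.49, -0.81], [0.87, -0.45]] @ diag([4.530614842359311, 1.14207230515126]) @ [[-0.14, -0.99], [0.99, -0.14]]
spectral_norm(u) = 4.53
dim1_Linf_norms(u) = [0.45, 2.33, 3.84]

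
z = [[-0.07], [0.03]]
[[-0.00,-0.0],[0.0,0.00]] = z @ [[0.02,  0.06]]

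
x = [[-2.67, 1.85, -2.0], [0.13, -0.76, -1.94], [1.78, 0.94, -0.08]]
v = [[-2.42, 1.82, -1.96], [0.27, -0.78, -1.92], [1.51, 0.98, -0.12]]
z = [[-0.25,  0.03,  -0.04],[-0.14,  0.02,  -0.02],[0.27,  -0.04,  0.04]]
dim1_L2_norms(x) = [3.81, 2.09, 2.01]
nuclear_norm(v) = 7.43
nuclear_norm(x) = 7.77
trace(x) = -3.51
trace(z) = -0.19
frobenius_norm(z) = 0.40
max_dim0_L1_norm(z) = 0.66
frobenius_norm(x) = 4.79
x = v + z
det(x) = -14.35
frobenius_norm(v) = 4.54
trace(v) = -3.32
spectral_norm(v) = 3.69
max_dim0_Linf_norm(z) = 0.27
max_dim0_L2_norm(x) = 3.21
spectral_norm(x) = 3.96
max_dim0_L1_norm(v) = 4.2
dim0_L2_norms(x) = [3.21, 2.21, 2.79]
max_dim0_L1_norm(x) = 4.58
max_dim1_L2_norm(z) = 0.28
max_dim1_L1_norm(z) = 0.35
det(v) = -12.82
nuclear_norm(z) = 0.41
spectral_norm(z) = 0.40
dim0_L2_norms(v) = [2.87, 2.21, 2.75]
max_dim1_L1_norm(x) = 6.52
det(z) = -0.00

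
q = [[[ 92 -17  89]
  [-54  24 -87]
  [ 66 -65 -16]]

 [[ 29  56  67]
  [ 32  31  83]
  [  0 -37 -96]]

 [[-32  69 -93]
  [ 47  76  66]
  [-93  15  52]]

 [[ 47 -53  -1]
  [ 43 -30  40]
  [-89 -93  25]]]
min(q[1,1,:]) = 31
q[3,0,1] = -53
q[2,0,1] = 69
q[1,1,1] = 31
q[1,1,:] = [32, 31, 83]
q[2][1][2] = 66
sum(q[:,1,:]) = 271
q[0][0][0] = 92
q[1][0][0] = 29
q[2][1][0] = 47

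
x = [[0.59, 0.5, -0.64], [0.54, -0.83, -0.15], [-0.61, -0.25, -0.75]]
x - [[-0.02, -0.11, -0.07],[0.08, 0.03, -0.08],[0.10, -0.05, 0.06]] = [[0.61, 0.61, -0.57], [0.46, -0.86, -0.07], [-0.71, -0.2, -0.81]]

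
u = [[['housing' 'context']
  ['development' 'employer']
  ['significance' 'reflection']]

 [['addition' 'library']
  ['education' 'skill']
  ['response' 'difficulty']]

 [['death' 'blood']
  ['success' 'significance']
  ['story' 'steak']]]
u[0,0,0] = 'housing'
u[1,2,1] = 'difficulty'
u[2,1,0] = 'success'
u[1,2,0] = 'response'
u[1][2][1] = 'difficulty'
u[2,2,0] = 'story'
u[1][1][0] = 'education'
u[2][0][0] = 'death'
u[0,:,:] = [['housing', 'context'], ['development', 'employer'], ['significance', 'reflection']]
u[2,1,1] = 'significance'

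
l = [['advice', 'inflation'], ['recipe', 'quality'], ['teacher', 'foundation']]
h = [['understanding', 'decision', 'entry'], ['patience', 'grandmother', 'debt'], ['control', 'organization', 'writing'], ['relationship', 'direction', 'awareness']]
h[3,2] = 'awareness'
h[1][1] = 'grandmother'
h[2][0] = 'control'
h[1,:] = ['patience', 'grandmother', 'debt']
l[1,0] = 'recipe'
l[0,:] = ['advice', 'inflation']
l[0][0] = 'advice'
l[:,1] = ['inflation', 'quality', 'foundation']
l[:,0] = ['advice', 'recipe', 'teacher']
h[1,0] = 'patience'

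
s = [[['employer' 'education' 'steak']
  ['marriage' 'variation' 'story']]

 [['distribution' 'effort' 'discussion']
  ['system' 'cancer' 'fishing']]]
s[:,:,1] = [['education', 'variation'], ['effort', 'cancer']]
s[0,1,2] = 'story'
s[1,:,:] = [['distribution', 'effort', 'discussion'], ['system', 'cancer', 'fishing']]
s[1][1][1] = 'cancer'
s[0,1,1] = 'variation'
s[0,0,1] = 'education'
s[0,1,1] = 'variation'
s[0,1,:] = ['marriage', 'variation', 'story']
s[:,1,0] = ['marriage', 'system']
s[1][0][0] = 'distribution'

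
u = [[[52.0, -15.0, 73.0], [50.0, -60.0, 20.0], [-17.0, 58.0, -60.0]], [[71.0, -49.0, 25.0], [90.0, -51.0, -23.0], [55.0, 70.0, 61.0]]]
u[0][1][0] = 50.0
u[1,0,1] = -49.0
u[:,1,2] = [20.0, -23.0]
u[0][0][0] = 52.0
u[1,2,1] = 70.0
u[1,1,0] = 90.0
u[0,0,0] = 52.0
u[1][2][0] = 55.0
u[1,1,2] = -23.0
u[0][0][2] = 73.0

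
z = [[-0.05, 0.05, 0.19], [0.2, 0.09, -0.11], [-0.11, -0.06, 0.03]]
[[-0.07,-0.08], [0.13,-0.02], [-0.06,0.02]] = z @ [[0.27, -0.09], [0.32, -0.41], [-0.39, -0.36]]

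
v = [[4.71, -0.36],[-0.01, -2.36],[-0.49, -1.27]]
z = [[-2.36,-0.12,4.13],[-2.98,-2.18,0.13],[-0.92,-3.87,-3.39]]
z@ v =[[-13.14,-4.11],[-14.08,6.05],[-2.63,13.77]]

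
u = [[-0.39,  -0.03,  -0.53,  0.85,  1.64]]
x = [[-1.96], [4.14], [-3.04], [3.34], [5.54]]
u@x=[[14.18]]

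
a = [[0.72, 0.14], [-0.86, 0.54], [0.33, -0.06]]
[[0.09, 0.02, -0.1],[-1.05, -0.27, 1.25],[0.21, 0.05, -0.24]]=a@[[0.38, 0.1, -0.45], [-1.34, -0.34, 1.60]]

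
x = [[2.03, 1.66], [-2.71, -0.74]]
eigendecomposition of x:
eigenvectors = [[(-0.4-0.47j), (-0.4+0.47j)], [0.79+0.00j, 0.79-0.00j]]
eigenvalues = [(0.64+1.61j), (0.64-1.61j)]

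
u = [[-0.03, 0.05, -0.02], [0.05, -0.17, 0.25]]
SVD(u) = [[-0.16,  0.99], [0.99,  0.16]] @ diag([0.3103733263346368, 0.03699186802491965]) @ [[0.17, -0.57, 0.81], [-0.58, 0.60, 0.55]]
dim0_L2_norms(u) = [0.06, 0.18, 0.25]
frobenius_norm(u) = 0.31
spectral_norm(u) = 0.31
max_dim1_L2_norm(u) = 0.31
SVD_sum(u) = [[-0.01, 0.03, -0.04], [0.05, -0.17, 0.25]] + [[-0.02, 0.02, 0.02], [-0.00, 0.00, 0.0]]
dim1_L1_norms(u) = [0.1, 0.47]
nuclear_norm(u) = 0.35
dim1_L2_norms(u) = [0.06, 0.31]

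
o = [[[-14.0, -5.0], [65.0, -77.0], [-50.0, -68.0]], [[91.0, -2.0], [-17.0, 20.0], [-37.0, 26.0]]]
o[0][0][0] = -14.0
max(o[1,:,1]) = 26.0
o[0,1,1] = -77.0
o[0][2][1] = -68.0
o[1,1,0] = -17.0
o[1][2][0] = -37.0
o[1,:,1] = [-2.0, 20.0, 26.0]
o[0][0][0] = -14.0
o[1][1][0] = -17.0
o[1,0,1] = -2.0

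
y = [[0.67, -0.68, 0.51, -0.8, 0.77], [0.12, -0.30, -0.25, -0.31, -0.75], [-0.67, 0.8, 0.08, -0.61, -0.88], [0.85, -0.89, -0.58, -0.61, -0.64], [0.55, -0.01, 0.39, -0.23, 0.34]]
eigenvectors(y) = [[0.20+0.52j, 0.20-0.52j, 0.46+0.21j, (0.46-0.21j), (0.06+0j)], [-0.08-0.07j, (-0.08+0.07j), (0.37-0.02j), (0.37+0.02j), (-0.33+0j)], [(-0.67+0j), -0.67-0.00j, (0.32+0.13j), 0.32-0.13j, 0.74+0.00j], [(0.35-0.02j), 0.35+0.02j, 0.65+0.00j, (0.65-0j), 0.44+0.00j], [(0.13+0.3j), (0.13-0.3j), (-0.13-0.22j), (-0.13+0.22j), (-0.39+0j)]]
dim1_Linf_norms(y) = [0.8, 0.75, 0.88, 0.89, 0.55]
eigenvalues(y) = [(0.87+0.98j), (0.87-0.98j), (-0.66+0.42j), (-0.66-0.42j), (-0.23+0j)]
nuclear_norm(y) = 5.46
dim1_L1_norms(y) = [3.43, 1.73, 3.04, 3.57, 1.52]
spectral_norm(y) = 2.09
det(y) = -0.25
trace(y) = 0.18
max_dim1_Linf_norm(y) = 0.89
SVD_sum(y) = [[0.88, -0.85, 0.06, -0.39, 0.44], [0.07, -0.06, 0.00, -0.03, 0.03], [-0.67, 0.65, -0.05, 0.3, -0.33], [0.68, -0.66, 0.05, -0.30, 0.34], [0.36, -0.35, 0.02, -0.16, 0.18]] + [[-0.03, 0.06, 0.14, 0.13, 0.29], [0.08, -0.16, -0.35, -0.33, -0.73], [0.06, -0.13, -0.28, -0.26, -0.58], [0.11, -0.22, -0.47, -0.45, -0.99], [-0.03, 0.05, 0.11, 0.11, 0.24]] + [[-0.05, 0.21, 0.33, -0.50, 0.01],[0.0, -0.00, -0.01, 0.01, -0.00],[-0.07, 0.26, 0.43, -0.64, 0.02],[0.02, -0.06, -0.10, 0.16, -0.0],[-0.03, 0.11, 0.18, -0.27, 0.01]] + [[-0.13, -0.09, -0.03, -0.04, 0.04], [-0.02, -0.01, -0.0, -0.01, 0.0], [0.0, 0.00, 0.00, 0.00, -0.0], [0.03, 0.03, 0.01, 0.01, -0.01], [0.25, 0.18, 0.05, 0.08, -0.08]] + [[-0.00, -0.00, 0.01, 0.00, -0.0],  [-0.01, -0.06, 0.10, 0.05, -0.06],  [0.00, 0.01, -0.03, -0.01, 0.01],  [0.01, 0.03, -0.05, -0.02, 0.03],  [-0.0, -0.01, 0.02, 0.01, -0.01]]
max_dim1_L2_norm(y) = 1.62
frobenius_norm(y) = 2.95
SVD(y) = [[-0.65, 0.2, -0.57, -0.45, -0.06],  [-0.05, -0.52, 0.01, -0.06, -0.85],  [0.50, -0.41, -0.74, 0.01, 0.21],  [-0.50, -0.7, 0.18, 0.12, 0.45],  [-0.27, 0.17, -0.31, 0.88, -0.15]] @ diag([2.086961718936532, 1.7260802757637839, 1.106578713581524, 0.3758576710994172, 0.1641713343939129]) @ [[-0.65,0.63,-0.04,0.29,-0.32], [-0.09,0.18,0.39,0.37,0.82], [0.08,-0.32,-0.52,0.78,-0.02], [0.75,0.55,0.16,0.25,-0.23], [0.09,0.41,-0.74,-0.32,0.42]]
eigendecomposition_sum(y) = [[0.31+0.22j, (-0.1-0.37j), (0.33-0.25j), -0.23+0.20j, 0.50+0.10j], [-0.07-0.01j, (0.05+0.06j), (-0.04+0.07j), (0.02-0.05j), -0.09+0.02j], [-0.38+0.25j, (0.46+0.06j), 0.14+0.48j, (-0.12-0.34j), -0.33+0.51j], [(0.19-0.15j), -0.24-0.01j, (-0.09-0.25j), 0.08+0.18j, (0.15-0.28j)], [0.19+0.12j, -0.07-0.22j, (0.19-0.16j), -0.13+0.12j, 0.30+0.05j]] + [[(0.31-0.22j), -0.10+0.37j, (0.33+0.25j), -0.23-0.20j, 0.50-0.10j], [(-0.07+0.01j), 0.05-0.06j, -0.04-0.07j, 0.02+0.05j, -0.09-0.02j], [-0.38-0.25j, (0.46-0.06j), (0.14-0.48j), (-0.12+0.34j), -0.33-0.51j], [0.19+0.15j, (-0.24+0.01j), -0.09+0.25j, (0.08-0.18j), (0.15+0.28j)], [(0.19-0.12j), -0.07+0.22j, (0.19+0.16j), (-0.13-0.12j), 0.30-0.05j]] + [[0.02+0.37j, -0.25+0.04j, -0.07-0.17j, -0.17-0.29j, (-0.11-0.64j)], [(0.14+0.23j), -0.15+0.11j, (-0.11-0.09j), -0.21-0.13j, -0.29-0.37j], [(0.03+0.25j), -0.17+0.04j, (-0.06-0.12j), (-0.12-0.19j), -0.10-0.43j], [(0.22+0.41j), -0.27+0.18j, -0.18-0.16j, (-0.35-0.25j), -0.47-0.67j], [(0.1-0.16j), 0.12+0.06j, -0.02+0.09j, -0.02+0.17j, -0.14+0.30j]] + [[0.02-0.37j, (-0.25-0.04j), (-0.07+0.17j), (-0.17+0.29j), -0.11+0.64j], [0.14-0.23j, (-0.15-0.11j), (-0.11+0.09j), (-0.21+0.13j), (-0.29+0.37j)], [0.03-0.25j, (-0.17-0.04j), -0.06+0.12j, -0.12+0.19j, (-0.1+0.43j)], [0.22-0.41j, (-0.27-0.18j), (-0.18+0.16j), -0.35+0.25j, -0.47+0.67j], [0.10+0.16j, (0.12-0.06j), -0.02-0.09j, -0.02-0.17j, -0.14-0.30j]] + [[0.00+0.00j, (0.02-0j), -0.01-0.00j, -0.01-0.00j, -0.00-0.00j], [(-0.02-0j), -0.10+0.00j, 0.04+0.00j, 0.05+0.00j, (0.01+0j)], [0.04+0.00j, 0.22-0.00j, (-0.08-0j), (-0.12-0j), -0.03-0.00j], [(0.03+0j), 0.13-0.00j, -0.05-0.00j, -0.07-0.00j, (-0.02-0j)], [(-0.02-0j), (-0.12+0j), (0.04+0j), (0.06+0j), 0.02+0.00j]]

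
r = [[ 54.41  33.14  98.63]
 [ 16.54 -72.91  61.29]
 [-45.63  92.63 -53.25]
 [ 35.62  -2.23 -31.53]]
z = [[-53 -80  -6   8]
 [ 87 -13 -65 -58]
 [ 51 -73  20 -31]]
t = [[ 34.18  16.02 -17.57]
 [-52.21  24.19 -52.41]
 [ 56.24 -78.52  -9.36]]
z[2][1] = -73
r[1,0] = 16.54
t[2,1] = -78.52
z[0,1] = -80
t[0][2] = -17.57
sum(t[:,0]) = 38.21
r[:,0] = [54.41, 16.54, -45.63, 35.62]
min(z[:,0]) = -53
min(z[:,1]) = -80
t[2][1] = -78.52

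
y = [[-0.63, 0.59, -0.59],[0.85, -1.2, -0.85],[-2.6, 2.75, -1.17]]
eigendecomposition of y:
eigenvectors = [[(0.75+0j), (0.32+0.1j), 0.32-0.10j], [(0.64+0j), (0.2+0.39j), 0.20-0.39j], [(-0.16+0j), (0.83+0j), 0.83-0.00j]]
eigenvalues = [(-0+0j), (-1.5+0.97j), (-1.5-0.97j)]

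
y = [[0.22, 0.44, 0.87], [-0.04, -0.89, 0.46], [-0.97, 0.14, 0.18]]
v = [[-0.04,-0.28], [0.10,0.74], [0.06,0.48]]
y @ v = [[0.09,  0.68], [-0.06,  -0.43], [0.06,  0.46]]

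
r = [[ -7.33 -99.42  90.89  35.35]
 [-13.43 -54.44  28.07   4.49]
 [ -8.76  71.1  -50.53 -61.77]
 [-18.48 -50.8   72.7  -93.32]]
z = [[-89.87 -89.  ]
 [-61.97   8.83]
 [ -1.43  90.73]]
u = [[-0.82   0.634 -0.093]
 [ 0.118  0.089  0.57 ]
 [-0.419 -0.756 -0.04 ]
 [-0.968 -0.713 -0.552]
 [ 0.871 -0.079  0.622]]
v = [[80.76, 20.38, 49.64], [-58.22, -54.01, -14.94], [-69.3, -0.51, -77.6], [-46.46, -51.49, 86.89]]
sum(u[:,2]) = 0.5069999999999999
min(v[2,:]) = -77.6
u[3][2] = -0.552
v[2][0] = -69.3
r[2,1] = 71.1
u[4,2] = 0.622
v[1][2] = -14.94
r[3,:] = [-18.48, -50.8, 72.7, -93.32]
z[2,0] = -1.43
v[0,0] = 80.76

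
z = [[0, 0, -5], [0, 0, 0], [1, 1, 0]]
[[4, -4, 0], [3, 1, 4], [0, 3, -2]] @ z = [[0, 0, -20], [4, 4, -15], [-2, -2, 0]]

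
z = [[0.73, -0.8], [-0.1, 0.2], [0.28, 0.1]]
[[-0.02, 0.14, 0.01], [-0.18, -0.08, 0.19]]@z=[[-0.03, 0.05], [-0.07, 0.15]]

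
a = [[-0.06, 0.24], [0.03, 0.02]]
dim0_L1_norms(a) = [0.09, 0.26]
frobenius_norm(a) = 0.25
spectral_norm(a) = 0.25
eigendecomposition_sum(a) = [[-0.08, 0.15], [0.02, -0.03]] + [[0.02, 0.09], [0.01, 0.05]]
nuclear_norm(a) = 0.28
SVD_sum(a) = [[-0.06, 0.24], [-0.0, 0.01]] + [[-0.00,  -0.00], [0.03,  0.01]]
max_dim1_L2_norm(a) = 0.25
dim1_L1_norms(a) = [0.3, 0.05]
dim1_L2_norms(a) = [0.25, 0.04]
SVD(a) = [[1.00, 0.05],[0.05, -1.00]] @ diag([0.24768907003544688, 0.033913486771127495]) @ [[-0.24, 0.97], [-0.97, -0.24]]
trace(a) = -0.04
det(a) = -0.01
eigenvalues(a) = [-0.11, 0.07]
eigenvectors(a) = [[-0.98, -0.87],[0.22, -0.49]]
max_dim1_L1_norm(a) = 0.3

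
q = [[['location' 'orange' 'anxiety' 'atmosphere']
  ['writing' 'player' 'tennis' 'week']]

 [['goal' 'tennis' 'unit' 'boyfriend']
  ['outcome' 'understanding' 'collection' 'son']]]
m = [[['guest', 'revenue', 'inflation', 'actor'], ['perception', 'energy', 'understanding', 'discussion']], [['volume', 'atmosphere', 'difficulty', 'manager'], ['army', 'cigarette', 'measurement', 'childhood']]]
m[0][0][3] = 'actor'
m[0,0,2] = 'inflation'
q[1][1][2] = 'collection'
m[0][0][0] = 'guest'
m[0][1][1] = 'energy'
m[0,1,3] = 'discussion'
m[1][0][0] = 'volume'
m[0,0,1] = 'revenue'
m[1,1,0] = 'army'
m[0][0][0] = 'guest'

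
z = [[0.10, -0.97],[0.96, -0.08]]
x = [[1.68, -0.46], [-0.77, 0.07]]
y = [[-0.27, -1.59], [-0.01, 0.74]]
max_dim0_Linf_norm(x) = 1.68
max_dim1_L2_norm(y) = 1.61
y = x @ z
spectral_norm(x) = 1.90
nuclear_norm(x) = 2.03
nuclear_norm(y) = 1.89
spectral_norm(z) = 1.06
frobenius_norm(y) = 1.77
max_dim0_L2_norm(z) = 0.97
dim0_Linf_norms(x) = [1.68, 0.46]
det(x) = -0.24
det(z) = 0.92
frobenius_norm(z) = 1.37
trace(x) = 1.75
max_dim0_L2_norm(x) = 1.85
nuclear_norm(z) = 1.93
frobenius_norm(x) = 1.91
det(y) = -0.22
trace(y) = 0.47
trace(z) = 0.02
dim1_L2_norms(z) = [0.98, 0.96]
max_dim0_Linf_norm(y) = 1.59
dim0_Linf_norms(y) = [0.27, 1.59]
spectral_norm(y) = 1.77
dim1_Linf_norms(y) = [1.59, 0.74]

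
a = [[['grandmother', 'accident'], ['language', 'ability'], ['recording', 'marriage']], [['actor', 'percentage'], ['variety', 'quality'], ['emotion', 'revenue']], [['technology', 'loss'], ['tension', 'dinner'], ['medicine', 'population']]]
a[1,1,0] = 'variety'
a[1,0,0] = 'actor'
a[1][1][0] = 'variety'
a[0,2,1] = 'marriage'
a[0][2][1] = 'marriage'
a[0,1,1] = 'ability'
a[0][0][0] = 'grandmother'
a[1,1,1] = 'quality'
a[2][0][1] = 'loss'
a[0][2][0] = 'recording'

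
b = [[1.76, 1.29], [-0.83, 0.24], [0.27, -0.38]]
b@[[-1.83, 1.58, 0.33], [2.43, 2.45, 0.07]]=[[-0.09, 5.94, 0.67], [2.1, -0.72, -0.26], [-1.42, -0.50, 0.06]]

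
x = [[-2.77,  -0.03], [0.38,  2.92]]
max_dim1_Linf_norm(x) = 2.92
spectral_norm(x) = 3.07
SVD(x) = [[-0.55, 0.84], [0.84, 0.55]] @ diag([3.068665967554743, 2.632088368495882]) @ [[0.6,0.80], [-0.80,0.6]]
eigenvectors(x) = [[-1.0, 0.01], [0.07, -1.0]]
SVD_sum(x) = [[-1.0, -1.35], [1.54, 2.06]] + [[-1.77, 1.32], [-1.16, 0.86]]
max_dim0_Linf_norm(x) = 2.92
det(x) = -8.08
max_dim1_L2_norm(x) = 2.94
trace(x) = 0.15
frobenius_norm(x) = 4.04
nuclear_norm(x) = 5.70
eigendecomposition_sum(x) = [[-2.77, -0.01], [0.18, 0.00]] + [[-0.0, -0.02], [0.20, 2.92]]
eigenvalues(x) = [-2.77, 2.92]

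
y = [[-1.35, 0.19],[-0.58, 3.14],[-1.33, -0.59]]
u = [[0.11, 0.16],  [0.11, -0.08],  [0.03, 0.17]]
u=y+[[1.46, -0.03], [0.69, -3.22], [1.36, 0.76]]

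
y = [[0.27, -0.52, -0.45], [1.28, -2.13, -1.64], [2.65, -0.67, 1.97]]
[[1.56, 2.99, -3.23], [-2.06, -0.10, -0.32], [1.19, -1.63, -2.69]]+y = [[1.83, 2.47, -3.68], [-0.78, -2.23, -1.96], [3.84, -2.3, -0.72]]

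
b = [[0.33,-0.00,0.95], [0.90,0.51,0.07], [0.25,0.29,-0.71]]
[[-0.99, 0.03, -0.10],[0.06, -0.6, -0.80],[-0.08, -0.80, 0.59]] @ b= [[-0.32,  -0.01,  -0.87],[-0.72,  -0.54,  0.58],[-0.60,  -0.24,  -0.55]]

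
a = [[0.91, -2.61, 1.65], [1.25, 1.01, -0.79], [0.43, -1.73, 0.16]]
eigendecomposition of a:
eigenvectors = [[-0.13+0.00j, -0.82+0.00j, -0.82-0.00j], [(0.47+0j), -0.06+0.43j, (-0.06-0.43j)], [0.88+0.00j, (-0.36-0.13j), -0.36+0.13j]]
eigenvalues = [(-0.83+0j), (1.45+1.64j), (1.45-1.64j)]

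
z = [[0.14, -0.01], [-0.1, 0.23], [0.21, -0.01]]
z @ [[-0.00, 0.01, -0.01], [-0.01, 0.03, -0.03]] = [[0.0,0.0,-0.0], [-0.0,0.01,-0.01], [0.00,0.00,-0.00]]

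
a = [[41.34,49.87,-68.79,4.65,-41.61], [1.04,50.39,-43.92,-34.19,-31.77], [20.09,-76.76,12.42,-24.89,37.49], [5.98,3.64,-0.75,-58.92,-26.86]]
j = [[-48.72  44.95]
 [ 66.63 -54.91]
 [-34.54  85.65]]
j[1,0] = 66.63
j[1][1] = -54.91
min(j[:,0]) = -48.72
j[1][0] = 66.63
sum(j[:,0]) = -16.630000000000003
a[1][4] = -31.77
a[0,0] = 41.34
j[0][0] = -48.72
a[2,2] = 12.42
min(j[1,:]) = -54.91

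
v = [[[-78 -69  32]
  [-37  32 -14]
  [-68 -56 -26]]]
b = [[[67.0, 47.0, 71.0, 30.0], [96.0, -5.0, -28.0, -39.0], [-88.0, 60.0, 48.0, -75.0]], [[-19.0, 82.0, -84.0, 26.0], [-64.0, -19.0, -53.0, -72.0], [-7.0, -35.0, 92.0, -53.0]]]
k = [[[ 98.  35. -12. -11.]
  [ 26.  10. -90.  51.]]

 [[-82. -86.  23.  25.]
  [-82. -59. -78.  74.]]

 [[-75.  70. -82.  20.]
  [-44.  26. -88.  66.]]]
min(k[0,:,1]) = 10.0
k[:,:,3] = [[-11.0, 51.0], [25.0, 74.0], [20.0, 66.0]]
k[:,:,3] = [[-11.0, 51.0], [25.0, 74.0], [20.0, 66.0]]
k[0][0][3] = -11.0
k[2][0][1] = 70.0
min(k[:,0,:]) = -86.0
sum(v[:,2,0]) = -68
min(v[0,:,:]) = -78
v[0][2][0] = -68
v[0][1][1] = 32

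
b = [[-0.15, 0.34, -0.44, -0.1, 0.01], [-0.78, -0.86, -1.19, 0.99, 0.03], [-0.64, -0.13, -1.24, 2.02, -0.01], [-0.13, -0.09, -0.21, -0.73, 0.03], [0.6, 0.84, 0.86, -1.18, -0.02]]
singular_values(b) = [3.5, 1.05, 0.74, 0.01, 0.0]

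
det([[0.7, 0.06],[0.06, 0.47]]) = 0.325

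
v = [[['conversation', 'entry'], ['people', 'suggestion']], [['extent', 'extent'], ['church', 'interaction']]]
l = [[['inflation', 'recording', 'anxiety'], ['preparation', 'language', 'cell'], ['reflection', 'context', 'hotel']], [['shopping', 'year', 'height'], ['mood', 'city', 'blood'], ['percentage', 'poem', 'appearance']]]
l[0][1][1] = 'language'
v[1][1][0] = 'church'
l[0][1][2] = 'cell'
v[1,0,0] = 'extent'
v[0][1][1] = 'suggestion'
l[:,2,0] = ['reflection', 'percentage']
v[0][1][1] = 'suggestion'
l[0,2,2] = 'hotel'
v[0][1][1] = 'suggestion'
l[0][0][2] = 'anxiety'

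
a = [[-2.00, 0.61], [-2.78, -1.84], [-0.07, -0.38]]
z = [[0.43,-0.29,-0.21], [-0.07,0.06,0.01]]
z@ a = [[-0.04,0.88], [-0.03,-0.16]]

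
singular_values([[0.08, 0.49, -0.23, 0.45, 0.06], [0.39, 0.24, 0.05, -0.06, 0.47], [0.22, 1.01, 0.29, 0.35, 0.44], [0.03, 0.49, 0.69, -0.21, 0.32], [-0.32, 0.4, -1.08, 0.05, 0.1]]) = [1.54, 1.36, 0.53, 0.46, 0.0]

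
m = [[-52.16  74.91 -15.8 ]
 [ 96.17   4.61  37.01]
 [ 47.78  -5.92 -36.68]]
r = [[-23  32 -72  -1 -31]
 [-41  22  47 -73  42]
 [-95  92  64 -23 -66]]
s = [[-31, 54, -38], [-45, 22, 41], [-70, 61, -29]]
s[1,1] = 22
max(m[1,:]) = 96.17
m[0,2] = -15.8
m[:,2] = [-15.8, 37.01, -36.68]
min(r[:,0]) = -95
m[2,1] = -5.92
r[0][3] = -1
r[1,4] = 42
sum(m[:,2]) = -15.470000000000002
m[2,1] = -5.92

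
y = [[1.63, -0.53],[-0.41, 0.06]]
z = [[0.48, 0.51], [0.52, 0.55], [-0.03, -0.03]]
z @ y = [[0.57, -0.22], [0.62, -0.24], [-0.04, 0.01]]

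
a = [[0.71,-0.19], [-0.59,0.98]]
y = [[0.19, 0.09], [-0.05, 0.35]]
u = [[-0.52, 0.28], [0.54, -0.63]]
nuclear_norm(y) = 0.56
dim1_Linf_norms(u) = [0.52, 0.63]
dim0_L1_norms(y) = [0.24, 0.44]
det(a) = 0.58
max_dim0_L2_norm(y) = 0.36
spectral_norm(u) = 1.00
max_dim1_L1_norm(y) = 0.4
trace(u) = -1.15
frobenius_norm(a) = 1.36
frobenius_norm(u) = 1.02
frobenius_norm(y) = 0.41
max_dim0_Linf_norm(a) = 0.98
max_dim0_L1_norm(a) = 1.3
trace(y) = 0.54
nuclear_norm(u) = 1.18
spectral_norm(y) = 0.36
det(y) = 0.07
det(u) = 0.18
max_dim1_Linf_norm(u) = 0.63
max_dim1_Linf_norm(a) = 0.98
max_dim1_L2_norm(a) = 1.14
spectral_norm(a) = 1.28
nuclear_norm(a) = 1.74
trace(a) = 1.69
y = a + u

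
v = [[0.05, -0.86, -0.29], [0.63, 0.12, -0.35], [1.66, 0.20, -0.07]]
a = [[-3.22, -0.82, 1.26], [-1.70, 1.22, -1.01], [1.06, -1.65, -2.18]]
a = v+[[-3.27, 0.04, 1.55], [-2.33, 1.1, -0.66], [-0.60, -1.85, -2.11]]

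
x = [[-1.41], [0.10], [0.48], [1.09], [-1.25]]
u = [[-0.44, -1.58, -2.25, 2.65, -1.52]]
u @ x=[[4.17]]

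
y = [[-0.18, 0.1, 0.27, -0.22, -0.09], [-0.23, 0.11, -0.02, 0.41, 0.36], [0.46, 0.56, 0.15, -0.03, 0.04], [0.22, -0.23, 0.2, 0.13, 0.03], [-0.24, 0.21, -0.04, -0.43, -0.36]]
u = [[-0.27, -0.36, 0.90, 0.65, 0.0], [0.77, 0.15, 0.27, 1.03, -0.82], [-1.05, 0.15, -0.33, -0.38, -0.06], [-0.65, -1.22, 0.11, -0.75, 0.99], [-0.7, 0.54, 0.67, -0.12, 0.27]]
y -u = [[0.09, 0.46, -0.63, -0.87, -0.09],  [-1.00, -0.04, -0.29, -0.62, 1.18],  [1.51, 0.41, 0.48, 0.35, 0.10],  [0.87, 0.99, 0.09, 0.88, -0.96],  [0.46, -0.33, -0.71, -0.31, -0.63]]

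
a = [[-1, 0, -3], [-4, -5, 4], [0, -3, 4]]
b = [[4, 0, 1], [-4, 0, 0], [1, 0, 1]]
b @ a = [[-4, -3, -8], [4, 0, 12], [-1, -3, 1]]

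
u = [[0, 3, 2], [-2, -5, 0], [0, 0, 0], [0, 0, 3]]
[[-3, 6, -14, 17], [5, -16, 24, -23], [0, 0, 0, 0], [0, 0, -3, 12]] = u @ [[0, 3, -2, 4], [-1, 2, -4, 3], [0, 0, -1, 4]]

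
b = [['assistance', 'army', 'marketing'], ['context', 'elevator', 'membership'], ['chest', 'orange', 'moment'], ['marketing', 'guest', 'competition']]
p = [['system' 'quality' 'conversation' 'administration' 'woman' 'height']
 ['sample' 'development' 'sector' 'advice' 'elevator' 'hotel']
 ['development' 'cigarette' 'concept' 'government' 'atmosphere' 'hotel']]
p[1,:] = ['sample', 'development', 'sector', 'advice', 'elevator', 'hotel']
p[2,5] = 'hotel'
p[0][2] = 'conversation'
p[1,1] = 'development'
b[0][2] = 'marketing'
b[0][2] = 'marketing'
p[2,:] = ['development', 'cigarette', 'concept', 'government', 'atmosphere', 'hotel']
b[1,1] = 'elevator'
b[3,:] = ['marketing', 'guest', 'competition']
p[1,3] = 'advice'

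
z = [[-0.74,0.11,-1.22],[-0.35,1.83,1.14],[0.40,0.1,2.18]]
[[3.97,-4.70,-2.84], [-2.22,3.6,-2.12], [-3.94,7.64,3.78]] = z@[[-3.85, 0.83, 0.75], [-1.30, 0.04, -2.07], [-1.04, 3.35, 1.69]]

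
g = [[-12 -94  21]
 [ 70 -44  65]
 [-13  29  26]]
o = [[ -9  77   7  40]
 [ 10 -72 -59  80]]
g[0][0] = -12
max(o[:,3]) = 80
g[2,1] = 29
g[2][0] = -13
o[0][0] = -9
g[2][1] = 29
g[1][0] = 70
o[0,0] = -9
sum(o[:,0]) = 1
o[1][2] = -59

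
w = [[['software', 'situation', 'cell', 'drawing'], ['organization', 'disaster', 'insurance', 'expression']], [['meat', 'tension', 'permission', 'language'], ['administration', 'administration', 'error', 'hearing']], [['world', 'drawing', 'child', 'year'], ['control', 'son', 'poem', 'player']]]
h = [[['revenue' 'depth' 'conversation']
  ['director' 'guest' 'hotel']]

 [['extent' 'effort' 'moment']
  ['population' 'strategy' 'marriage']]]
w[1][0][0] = 'meat'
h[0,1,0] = 'director'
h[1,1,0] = 'population'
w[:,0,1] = ['situation', 'tension', 'drawing']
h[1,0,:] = ['extent', 'effort', 'moment']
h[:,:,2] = [['conversation', 'hotel'], ['moment', 'marriage']]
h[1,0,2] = 'moment'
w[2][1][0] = 'control'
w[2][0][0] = 'world'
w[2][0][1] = 'drawing'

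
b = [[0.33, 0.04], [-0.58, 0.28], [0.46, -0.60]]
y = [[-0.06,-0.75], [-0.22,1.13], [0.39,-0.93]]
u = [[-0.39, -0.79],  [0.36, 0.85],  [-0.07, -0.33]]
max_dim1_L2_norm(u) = 0.92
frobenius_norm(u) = 1.32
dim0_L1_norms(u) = [0.82, 1.97]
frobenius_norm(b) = 1.05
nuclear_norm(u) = 1.40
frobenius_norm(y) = 1.71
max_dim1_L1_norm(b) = 1.06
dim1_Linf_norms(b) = [0.33, 0.58, 0.6]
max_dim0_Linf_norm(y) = 1.13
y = u + b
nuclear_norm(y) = 1.97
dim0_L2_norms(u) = [0.54, 1.21]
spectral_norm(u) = 1.32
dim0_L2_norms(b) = [0.81, 0.66]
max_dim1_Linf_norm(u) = 0.85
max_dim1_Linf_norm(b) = 0.6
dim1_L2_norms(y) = [0.75, 1.15, 1.01]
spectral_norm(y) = 1.68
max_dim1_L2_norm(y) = 1.15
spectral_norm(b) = 0.99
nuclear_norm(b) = 1.32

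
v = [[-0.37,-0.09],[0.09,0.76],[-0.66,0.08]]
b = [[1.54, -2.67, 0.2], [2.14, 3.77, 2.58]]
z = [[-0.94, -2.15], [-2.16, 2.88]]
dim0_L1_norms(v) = [1.12, 0.93]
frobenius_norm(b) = 5.92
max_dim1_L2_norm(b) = 5.04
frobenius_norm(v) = 1.08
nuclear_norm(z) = 5.76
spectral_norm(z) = 3.85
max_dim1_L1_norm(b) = 8.49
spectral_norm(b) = 5.25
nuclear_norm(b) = 7.97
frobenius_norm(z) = 4.30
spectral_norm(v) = 0.80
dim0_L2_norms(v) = [0.76, 0.77]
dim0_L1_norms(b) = [3.68, 6.44, 2.78]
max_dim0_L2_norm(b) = 4.62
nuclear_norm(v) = 1.53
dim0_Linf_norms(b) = [2.14, 3.77, 2.58]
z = b @ v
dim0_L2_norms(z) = [2.36, 3.59]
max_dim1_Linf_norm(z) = 2.88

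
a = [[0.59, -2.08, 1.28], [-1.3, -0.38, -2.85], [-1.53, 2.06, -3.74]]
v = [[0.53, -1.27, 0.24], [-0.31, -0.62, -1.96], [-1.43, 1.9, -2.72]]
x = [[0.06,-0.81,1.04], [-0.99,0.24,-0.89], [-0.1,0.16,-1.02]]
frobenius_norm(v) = 4.40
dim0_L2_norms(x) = [1.0, 0.86, 1.71]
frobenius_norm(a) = 6.07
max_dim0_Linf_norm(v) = 2.72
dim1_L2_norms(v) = [1.4, 2.08, 3.61]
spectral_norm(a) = 5.69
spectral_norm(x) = 1.97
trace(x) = -0.72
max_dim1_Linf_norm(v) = 2.72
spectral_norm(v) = 3.99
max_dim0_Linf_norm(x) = 1.04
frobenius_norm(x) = 2.16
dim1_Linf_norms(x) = [1.04, 0.99, 1.02]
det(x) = 0.60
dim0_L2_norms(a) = [2.09, 2.95, 4.87]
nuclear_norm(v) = 5.84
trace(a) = -3.53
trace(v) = -2.81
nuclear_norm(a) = 7.90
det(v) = 0.02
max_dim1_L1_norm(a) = 7.33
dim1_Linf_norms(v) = [1.27, 1.96, 2.72]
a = x + v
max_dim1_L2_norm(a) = 4.54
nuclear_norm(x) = 3.15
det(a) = 1.17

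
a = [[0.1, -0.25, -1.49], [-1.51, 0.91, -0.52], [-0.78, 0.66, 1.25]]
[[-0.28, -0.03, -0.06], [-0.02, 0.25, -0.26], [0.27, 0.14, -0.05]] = a @ [[-0.07, -0.03, 0.17], [-0.03, 0.21, 0.03], [0.19, -0.02, 0.05]]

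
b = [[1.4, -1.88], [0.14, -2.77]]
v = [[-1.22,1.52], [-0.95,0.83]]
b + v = [[0.18, -0.36], [-0.81, -1.94]]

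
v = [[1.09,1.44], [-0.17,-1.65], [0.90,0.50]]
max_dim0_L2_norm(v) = 2.25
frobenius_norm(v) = 2.66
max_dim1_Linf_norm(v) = 1.65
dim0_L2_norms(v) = [1.42, 2.25]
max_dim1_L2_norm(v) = 1.81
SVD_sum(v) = [[0.85, 1.57], [-0.73, -1.35], [0.41, 0.76]] + [[0.24, -0.13], [0.56, -0.30], [0.49, -0.26]]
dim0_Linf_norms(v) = [1.09, 1.65]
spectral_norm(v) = 2.51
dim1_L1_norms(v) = [2.53, 1.82, 1.4]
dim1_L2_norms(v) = [1.81, 1.66, 1.03]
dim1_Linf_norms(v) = [1.44, 1.65, 0.9]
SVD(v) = [[0.71, 0.31], [-0.61, 0.72], [0.35, 0.63]] @ diag([2.5075422493913058, 0.8861895212185653]) @ [[0.48, 0.88], [0.88, -0.48]]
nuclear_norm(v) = 3.39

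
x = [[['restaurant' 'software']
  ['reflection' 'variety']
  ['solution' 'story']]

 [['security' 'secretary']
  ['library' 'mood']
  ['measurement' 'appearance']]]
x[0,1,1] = 'variety'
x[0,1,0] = 'reflection'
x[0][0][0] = 'restaurant'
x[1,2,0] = 'measurement'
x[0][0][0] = 'restaurant'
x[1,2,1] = 'appearance'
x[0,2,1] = 'story'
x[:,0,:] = [['restaurant', 'software'], ['security', 'secretary']]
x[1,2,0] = 'measurement'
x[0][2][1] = 'story'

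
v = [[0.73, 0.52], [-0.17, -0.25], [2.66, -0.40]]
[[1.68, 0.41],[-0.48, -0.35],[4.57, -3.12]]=v@[[1.82, -0.87],[0.68, 2.01]]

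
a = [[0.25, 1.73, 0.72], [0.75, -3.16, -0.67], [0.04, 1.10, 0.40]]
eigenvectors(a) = [[0.38, -0.91, -0.46], [-0.89, -0.10, -0.29], [0.26, -0.41, 0.84]]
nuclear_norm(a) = 4.63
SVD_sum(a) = [[-0.23, 1.73, 0.47], [0.42, -3.16, -0.85], [-0.15, 1.10, 0.3]] + [[0.48, -0.00, 0.26], [0.33, -0.00, 0.18], [0.19, -0.0, 0.10]] + [[0.00, 0.00, -0.0], [-0.00, -0.0, 0.0], [-0.0, -0.0, 0.00]]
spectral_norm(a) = 3.93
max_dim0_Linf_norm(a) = 3.16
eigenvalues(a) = [-3.29, 0.77, 0.0]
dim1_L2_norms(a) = [1.89, 3.32, 1.17]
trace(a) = -2.51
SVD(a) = [[0.46, 0.78, -0.42], [-0.84, 0.54, 0.09], [0.29, 0.31, 0.91]] @ diag([3.9319793116600263, 0.6942038768666144, 0.004435089729314073]) @ [[-0.13, 0.96, 0.26], [0.88, -0.01, 0.47], [-0.45, -0.29, 0.84]]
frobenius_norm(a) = 3.99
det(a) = -0.01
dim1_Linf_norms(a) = [1.73, 3.16, 1.1]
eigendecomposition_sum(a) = [[-0.3, 1.37, 0.31], [0.69, -3.20, -0.72], [-0.20, 0.94, 0.21]] + [[0.54, 0.36, 0.41], [0.06, 0.04, 0.05], [0.24, 0.16, 0.19]] + [[0.0, -0.0, -0.00], [0.00, -0.0, -0.0], [-0.00, 0.00, 0.0]]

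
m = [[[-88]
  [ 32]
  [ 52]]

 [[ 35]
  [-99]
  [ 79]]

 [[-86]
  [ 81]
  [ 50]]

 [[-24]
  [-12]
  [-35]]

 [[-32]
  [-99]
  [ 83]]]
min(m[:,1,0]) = -99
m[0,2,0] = 52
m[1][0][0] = 35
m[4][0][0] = -32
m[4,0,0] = -32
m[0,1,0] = 32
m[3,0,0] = -24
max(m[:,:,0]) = 83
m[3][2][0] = -35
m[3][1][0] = -12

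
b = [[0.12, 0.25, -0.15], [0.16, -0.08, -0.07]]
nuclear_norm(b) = 0.51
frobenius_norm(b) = 0.37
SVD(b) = [[-0.99, -0.15], [-0.15, 0.99]] @ diag([0.3176016793108118, 0.1882263884234946]) @ [[-0.45, -0.74, 0.5], [0.74, -0.62, -0.25]]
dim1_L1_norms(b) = [0.52, 0.31]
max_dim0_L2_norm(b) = 0.26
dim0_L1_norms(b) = [0.28, 0.33, 0.22]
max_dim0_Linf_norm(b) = 0.25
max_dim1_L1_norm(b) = 0.52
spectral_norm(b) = 0.32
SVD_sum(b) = [[0.14,0.23,-0.16], [0.02,0.04,-0.02]] + [[-0.02, 0.02, 0.01], [0.14, -0.12, -0.05]]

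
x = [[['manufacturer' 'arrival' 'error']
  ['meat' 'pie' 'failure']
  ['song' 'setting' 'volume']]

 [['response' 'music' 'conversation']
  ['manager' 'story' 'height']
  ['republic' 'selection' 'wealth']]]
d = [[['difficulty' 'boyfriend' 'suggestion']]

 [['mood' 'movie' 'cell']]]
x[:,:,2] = [['error', 'failure', 'volume'], ['conversation', 'height', 'wealth']]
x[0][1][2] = 'failure'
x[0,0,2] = 'error'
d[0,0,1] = 'boyfriend'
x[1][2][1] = 'selection'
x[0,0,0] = 'manufacturer'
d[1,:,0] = ['mood']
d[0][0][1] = 'boyfriend'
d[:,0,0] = ['difficulty', 'mood']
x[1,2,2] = 'wealth'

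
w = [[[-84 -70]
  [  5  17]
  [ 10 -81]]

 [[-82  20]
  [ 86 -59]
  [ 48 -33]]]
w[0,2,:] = [10, -81]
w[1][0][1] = 20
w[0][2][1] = -81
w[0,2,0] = 10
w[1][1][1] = -59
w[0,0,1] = -70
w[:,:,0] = [[-84, 5, 10], [-82, 86, 48]]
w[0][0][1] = -70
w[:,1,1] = [17, -59]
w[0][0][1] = -70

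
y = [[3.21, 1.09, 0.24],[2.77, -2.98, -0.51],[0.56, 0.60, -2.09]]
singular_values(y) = [4.53, 2.91, 2.11]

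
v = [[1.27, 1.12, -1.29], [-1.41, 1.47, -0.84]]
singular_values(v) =[2.38, 1.93]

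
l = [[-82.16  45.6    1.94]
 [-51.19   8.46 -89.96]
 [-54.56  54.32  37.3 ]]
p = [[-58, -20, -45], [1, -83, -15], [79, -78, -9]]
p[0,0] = -58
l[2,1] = 54.32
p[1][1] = -83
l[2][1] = 54.32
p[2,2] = -9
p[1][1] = -83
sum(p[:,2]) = -69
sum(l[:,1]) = 108.38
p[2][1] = -78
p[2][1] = -78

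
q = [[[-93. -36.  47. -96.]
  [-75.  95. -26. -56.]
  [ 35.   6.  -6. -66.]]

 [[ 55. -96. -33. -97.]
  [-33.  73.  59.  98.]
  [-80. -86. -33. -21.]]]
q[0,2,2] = -6.0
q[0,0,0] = -93.0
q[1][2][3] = -21.0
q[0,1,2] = -26.0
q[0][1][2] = -26.0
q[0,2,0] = 35.0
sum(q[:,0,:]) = -349.0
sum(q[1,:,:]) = -194.0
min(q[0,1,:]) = -75.0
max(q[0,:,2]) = 47.0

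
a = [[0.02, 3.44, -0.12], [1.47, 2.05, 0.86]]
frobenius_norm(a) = 4.35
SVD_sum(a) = [[0.71, 3.24, 0.33], [0.51, 2.32, 0.23]] + [[-0.69, 0.20, -0.45], [0.96, -0.27, 0.63]]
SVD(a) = [[-0.81, -0.58], [-0.58, 0.81]] @ diag([4.104418129749838, 1.4509141312223934]) @ [[-0.21, -0.97, -0.1], [0.82, -0.23, 0.53]]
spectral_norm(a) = 4.10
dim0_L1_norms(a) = [1.49, 5.49, 0.98]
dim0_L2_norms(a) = [1.47, 4.0, 0.87]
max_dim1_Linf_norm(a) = 3.44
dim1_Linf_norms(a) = [3.44, 2.05]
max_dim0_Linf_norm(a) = 3.44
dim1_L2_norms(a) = [3.44, 2.67]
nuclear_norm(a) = 5.56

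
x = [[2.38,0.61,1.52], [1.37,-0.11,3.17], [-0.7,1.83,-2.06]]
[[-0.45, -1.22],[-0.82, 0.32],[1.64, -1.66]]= x @[[-0.29, -0.5], [0.66, -0.77], [-0.11, 0.29]]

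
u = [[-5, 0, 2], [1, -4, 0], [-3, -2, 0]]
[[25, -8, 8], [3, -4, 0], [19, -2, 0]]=u @ [[-5, 0, 0], [-2, 1, 0], [0, -4, 4]]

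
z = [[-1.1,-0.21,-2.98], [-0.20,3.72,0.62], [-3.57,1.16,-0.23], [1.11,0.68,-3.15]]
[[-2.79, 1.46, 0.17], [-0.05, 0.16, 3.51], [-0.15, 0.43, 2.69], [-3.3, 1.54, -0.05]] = z @[[-0.08, -0.05, -0.46], [-0.18, 0.12, 0.91], [0.98, -0.48, 0.05]]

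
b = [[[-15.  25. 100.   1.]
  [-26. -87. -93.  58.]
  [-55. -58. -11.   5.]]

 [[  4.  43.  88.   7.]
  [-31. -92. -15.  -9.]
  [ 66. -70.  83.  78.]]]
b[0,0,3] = 1.0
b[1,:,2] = [88.0, -15.0, 83.0]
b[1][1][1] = -92.0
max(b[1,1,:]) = -9.0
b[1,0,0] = 4.0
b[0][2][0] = -55.0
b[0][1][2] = -93.0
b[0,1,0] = -26.0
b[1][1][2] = -15.0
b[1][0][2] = 88.0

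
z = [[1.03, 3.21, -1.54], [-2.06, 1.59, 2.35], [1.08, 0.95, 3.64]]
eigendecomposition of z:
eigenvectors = [[-0.77+0.00j, (-0.77-0j), 0.15+0.00j], [0.05-0.59j, 0.05+0.59j, 0.56+0.00j], [0.03+0.24j, (0.03-0.24j), (0.82+0j)]]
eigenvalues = [(0.89+2.91j), (0.89-2.91j), (4.49+0j)]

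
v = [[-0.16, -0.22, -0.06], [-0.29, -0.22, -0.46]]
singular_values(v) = [0.63, 0.17]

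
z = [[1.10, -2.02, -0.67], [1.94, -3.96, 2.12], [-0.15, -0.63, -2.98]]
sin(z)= [[0.01, 0.44, -1.72], [-0.39, 0.2, -3.95], [-0.48, 1.14, 0.07]]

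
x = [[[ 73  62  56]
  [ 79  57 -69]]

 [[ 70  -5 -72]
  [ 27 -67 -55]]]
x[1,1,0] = 27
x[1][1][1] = -67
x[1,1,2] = -55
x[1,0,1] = -5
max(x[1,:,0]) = 70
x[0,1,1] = 57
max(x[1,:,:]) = 70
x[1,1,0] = 27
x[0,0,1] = 62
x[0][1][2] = -69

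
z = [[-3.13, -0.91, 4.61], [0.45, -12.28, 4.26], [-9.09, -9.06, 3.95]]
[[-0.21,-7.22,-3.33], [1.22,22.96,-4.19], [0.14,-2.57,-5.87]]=z @[[0.08, 2.02, 0.25], [-0.10, -2.00, 0.17], [-0.01, -0.59, -0.52]]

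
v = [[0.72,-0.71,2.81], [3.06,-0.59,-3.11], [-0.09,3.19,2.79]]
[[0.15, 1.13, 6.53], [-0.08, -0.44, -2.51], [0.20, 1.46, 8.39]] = v @ [[0.03, 0.26, 1.51], [0.02, 0.14, 0.8], [0.05, 0.37, 2.14]]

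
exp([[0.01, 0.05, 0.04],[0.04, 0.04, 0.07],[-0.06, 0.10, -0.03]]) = [[1.01, 0.05, 0.04], [0.04, 1.05, 0.07], [-0.06, 0.10, 0.97]]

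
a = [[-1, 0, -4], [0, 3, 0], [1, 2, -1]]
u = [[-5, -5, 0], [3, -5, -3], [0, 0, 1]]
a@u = [[5, 5, -4], [9, -15, -9], [1, -15, -7]]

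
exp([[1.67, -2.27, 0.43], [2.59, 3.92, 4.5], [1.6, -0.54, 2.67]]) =[[-22.68, 8.21, -29.82],[8.79, -39.58, -2.77],[-15.11, -8.83, -20.81]]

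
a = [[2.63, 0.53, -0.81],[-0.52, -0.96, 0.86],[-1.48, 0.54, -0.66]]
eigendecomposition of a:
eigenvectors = [[-0.89,0.06,0.22],[0.21,0.73,-0.69],[0.4,0.68,0.69]]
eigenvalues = [2.87, -0.2, -1.66]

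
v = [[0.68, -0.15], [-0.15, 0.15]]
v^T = [[0.68, -0.15], [-0.15, 0.15]]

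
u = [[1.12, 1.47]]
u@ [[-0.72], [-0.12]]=[[-0.98]]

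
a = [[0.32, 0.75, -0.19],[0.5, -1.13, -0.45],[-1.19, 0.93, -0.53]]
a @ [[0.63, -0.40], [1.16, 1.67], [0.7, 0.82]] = [[0.94, 0.97], [-1.31, -2.46], [-0.04, 1.59]]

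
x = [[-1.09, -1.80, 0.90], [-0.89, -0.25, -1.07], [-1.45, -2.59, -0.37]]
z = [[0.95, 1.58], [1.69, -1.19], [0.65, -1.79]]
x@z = [[-3.49, -1.19], [-1.96, 0.81], [-6.0, 1.45]]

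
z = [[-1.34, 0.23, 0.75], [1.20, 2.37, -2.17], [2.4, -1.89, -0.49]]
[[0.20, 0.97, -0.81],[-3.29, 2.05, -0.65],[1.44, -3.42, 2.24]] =z@[[-0.97, -0.24, 0.46], [-1.75, 1.39, -0.58], [-0.93, 0.44, -0.08]]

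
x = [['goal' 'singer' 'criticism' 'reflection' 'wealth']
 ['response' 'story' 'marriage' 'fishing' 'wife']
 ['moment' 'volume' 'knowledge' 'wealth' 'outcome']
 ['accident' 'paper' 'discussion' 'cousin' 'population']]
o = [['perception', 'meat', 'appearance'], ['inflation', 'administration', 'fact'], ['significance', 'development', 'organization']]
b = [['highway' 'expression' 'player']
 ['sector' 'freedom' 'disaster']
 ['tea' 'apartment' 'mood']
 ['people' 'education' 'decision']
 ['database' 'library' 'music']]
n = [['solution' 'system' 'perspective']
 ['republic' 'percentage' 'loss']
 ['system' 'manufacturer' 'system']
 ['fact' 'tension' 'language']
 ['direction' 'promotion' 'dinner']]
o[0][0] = 'perception'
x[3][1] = 'paper'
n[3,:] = ['fact', 'tension', 'language']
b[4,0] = 'database'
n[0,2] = 'perspective'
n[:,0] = ['solution', 'republic', 'system', 'fact', 'direction']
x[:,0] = ['goal', 'response', 'moment', 'accident']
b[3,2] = 'decision'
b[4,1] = 'library'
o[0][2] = 'appearance'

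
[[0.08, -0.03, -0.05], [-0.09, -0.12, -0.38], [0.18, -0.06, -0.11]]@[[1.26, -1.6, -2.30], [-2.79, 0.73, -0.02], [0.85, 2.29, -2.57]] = [[0.14, -0.26, -0.05],[-0.10, -0.81, 1.19],[0.30, -0.58, -0.13]]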